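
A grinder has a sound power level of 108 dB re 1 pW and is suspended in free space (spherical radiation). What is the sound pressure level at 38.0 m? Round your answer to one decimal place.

65.4 dB

L_p = L_w − 10·log₁₀(4π·r²) with r = 38.0 m.
4π·r² = 1.815e+04 m², 10·log₁₀ of that is 42.588 dB.
L_p = 108 − 42.588 = 65.41 dB.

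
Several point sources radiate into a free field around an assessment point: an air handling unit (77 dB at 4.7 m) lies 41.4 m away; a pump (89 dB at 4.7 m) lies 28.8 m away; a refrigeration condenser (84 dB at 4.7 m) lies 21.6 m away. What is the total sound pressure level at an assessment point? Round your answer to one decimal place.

75.3 dB

First find each source's level at the receiver (point-source: −20·log₁₀(r/r_ref)), then combine on an intensity basis.
air handling unit: 77 − 20·log₁₀(41.4/4.7) = 77 − 18.90 = 58.10 dB.
pump: 89 − 20·log₁₀(28.8/4.7) = 89 − 15.75 = 73.25 dB.
refrigeration condenser: 84 − 20·log₁₀(21.6/4.7) = 84 − 13.25 = 70.75 dB.
Σ 10^(L/10) = 3.369e+07 → L_total = 10·log₁₀(3.369e+07) = 75.28 dB.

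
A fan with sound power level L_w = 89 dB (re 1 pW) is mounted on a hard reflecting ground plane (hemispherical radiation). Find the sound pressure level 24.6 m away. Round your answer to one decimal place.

Free-field hemispherical radiation: L_p = L_w − 10·log₁₀(2π·r²), r = 24.6 m.
2π·r² = 3802 m², 10·log₁₀ of that is 35.801 dB.
L_p = 89 − 35.801 = 53.20 dB.

53.2 dB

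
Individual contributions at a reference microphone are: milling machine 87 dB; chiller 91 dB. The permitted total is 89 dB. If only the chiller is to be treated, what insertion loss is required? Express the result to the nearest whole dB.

Fixed contribution from the other source: Σ 10^(L/10) = 10^(87/10) = 5.012e+08 (87.00 dB).
The limit corresponds to 10^(89/10) = 7.943e+08; subtracting the fixed part leaves 2.931e+08 for the chiller, i.e. 84.67 dB.
So the chiller must be reduced from 91 to 84.67 dB: IL = 6.33 dB.

6 dB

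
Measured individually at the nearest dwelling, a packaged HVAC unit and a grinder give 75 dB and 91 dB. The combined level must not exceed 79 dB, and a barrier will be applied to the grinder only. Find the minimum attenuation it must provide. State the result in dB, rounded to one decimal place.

The untreated sources together contribute 10^(75/10) = 3.162e+07, i.e. 75.00 dB.
To meet 79 dB overall, the treated grinder may contribute at most 10^(79/10) − 3.162e+07 = 4.781e+07, i.e. 76.80 dB.
Required insertion loss = 91 − 76.80 = 14.20 dB.

14.2 dB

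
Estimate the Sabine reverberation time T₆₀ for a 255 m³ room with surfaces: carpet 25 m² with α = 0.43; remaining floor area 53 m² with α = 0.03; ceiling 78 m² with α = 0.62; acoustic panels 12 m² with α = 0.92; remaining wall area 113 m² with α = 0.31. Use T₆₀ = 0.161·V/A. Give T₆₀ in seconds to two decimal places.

0.38 s

Summing Sᵢαᵢ: 25·0.43 + 53·0.03 + 78·0.62 + 12·0.92 + 113·0.31 = 106.77 m².
T₆₀ = 0.161·V/A = 0.161·255/106.77 = 0.385 s.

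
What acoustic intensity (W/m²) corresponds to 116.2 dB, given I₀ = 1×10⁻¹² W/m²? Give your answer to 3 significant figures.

I/I₀ = 10^(116.2/10) = 4.169e+11, so I = 4.169e+11 × 10⁻¹² W/m².

0.417 W/m²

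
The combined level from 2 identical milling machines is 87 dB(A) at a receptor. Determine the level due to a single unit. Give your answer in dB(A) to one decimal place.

84.0 dB(A)

2 equal contributions raise the level by 10·log₁₀ 2 = 3.010 dB, so each unit alone gives 87 − 3.010.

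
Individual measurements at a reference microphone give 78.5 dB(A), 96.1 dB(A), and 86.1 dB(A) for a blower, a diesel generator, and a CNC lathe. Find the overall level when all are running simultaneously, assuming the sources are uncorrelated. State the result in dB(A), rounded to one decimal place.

96.6 dB(A)

For uncorrelated sources the intensities add, so convert each level to linear form, sum, and take 10·log₁₀ of the total.
Σ 10^(L/10) = 10^(78.5/10) + 10^(96.1/10) + 10^(86.1/10) = 4.552e+09.
L_total = 10·log₁₀(4.552e+09) = 96.58 dB(A).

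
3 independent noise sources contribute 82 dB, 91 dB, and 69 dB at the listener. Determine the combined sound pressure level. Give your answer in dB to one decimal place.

Incoherent sources combine by intensity addition: L_total = 10·log₁₀(Σ 10^(L_i/10)).
Σ 10^(L/10) = 10^(82/10) + 10^(91/10) + 10^(69/10) = 1.425e+09.
L_total = 10·log₁₀(1.425e+09) = 91.54 dB.

91.5 dB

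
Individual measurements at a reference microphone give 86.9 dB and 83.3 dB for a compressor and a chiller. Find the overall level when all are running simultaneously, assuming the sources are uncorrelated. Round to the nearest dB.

For uncorrelated sources the intensities add, so convert each level to linear form, sum, and take 10·log₁₀ of the total.
Σ 10^(L/10) = 10^(86.9/10) + 10^(83.3/10) = 7.036e+08.
L_total = 10·log₁₀(7.036e+08) = 88.47 dB.

88 dB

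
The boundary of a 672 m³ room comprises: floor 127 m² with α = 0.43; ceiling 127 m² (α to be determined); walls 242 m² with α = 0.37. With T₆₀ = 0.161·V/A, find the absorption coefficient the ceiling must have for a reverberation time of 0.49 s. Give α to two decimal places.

Required total absorption A = 0.161·672/0.49 = 220.80 m².
Absorption from the other surfaces = 127·0.43 + 242·0.37 = 144.15 m², so the ceiling must supply 76.65 m² over 127 m².
α = 76.65/127 = 0.604.

0.60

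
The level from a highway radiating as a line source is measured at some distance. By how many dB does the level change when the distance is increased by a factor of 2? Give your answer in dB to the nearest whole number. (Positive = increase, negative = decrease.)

-3 dB

A line source loses 3 dB per doubling of distance; generally ΔL = −10·log₁₀(r₂/r₁).
ΔL = −10·log₁₀(2) = -3.01 dB.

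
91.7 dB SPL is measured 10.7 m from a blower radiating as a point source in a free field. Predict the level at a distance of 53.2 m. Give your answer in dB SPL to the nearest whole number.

78 dB SPL

For a point source, L₂ = L₁ − 20·log₁₀(r₂/r₁).
L₂ = 91.7 − 20·log₁₀(53.2/10.7) = 91.7 − 13.931 = 77.77 dB SPL.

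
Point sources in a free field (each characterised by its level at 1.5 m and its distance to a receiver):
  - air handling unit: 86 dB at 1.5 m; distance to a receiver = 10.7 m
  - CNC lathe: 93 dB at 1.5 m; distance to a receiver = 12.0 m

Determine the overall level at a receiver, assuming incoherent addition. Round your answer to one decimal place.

First find each source's level at the receiver (point-source: −20·log₁₀(r/r_ref)), then combine on an intensity basis.
air handling unit: 86 − 20·log₁₀(10.7/1.5) = 86 − 17.07 = 68.93 dB.
CNC lathe: 93 − 20·log₁₀(12.0/1.5) = 93 − 18.06 = 74.94 dB.
Σ 10^(L/10) = 3.900e+07 → L_total = 10·log₁₀(3.900e+07) = 75.91 dB.

75.9 dB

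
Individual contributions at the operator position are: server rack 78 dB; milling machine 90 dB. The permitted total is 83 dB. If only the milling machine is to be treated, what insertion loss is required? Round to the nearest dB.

9 dB

Everything except the milling machine sums to 10^(78/10) = 6.310e+07 in linear terms, 78.00 dB.
The limit corresponds to 10^(83/10) = 1.995e+08; subtracting the fixed part leaves 1.364e+08 for the milling machine, i.e. 81.35 dB.
So the milling machine must be reduced from 90 to 81.35 dB: IL = 8.65 dB.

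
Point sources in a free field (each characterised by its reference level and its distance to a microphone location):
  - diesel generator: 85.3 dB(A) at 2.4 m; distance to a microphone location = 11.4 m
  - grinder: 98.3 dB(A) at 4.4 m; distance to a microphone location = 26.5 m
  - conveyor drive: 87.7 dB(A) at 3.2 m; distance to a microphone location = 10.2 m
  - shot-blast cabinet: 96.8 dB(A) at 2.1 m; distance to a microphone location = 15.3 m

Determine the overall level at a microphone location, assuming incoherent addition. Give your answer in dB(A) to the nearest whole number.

Propagate each source to the receiver with L = L_ref − 20·log₁₀(r/r_ref), then add intensities.
diesel generator: 85.3 − 20·log₁₀(11.4/2.4) = 85.3 − 13.53 = 71.77 dB(A).
grinder: 98.3 − 20·log₁₀(26.5/4.4) = 98.3 − 15.60 = 82.70 dB(A).
conveyor drive: 87.7 − 20·log₁₀(10.2/3.2) = 87.7 − 10.07 = 77.63 dB(A).
shot-blast cabinet: 96.8 − 20·log₁₀(15.3/2.1) = 96.8 − 17.25 = 79.55 dB(A).
Σ 10^(L/10) = 3.495e+08 → L_total = 10·log₁₀(3.495e+08) = 85.43 dB(A).

85 dB(A)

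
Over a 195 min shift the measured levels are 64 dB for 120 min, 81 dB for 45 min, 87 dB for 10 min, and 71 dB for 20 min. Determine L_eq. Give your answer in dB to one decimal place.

L_eq = 10·log₁₀[(1/T)·Σ tᵢ·10^(Lᵢ/10)] with T = 195 min.
Σ tᵢ·10^(Lᵢ/10) = 120·10^(64/10) + 45·10^(81/10) + 10·10^(87/10) + 20·10^(71/10) = 1.123e+10.
L_eq = 10·log₁₀(1.123e+10/195) = 77.60 dB.

77.6 dB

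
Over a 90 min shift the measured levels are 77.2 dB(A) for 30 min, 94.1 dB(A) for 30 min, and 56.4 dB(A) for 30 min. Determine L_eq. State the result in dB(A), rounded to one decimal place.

89.4 dB(A)

L_eq = 10·log₁₀[(1/T)·Σ tᵢ·10^(Lᵢ/10)] with T = 90 min.
Σ tᵢ·10^(Lᵢ/10) = 30·10^(77.2/10) + 30·10^(94.1/10) + 30·10^(56.4/10) = 7.870e+10.
L_eq = 10·log₁₀(7.870e+10/90) = 89.42 dB(A).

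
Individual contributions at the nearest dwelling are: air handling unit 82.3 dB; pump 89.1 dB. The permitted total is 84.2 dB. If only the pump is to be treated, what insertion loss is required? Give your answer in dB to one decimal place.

Everything except the pump sums to 10^(82.3/10) = 1.698e+08 in linear terms, 82.30 dB.
The limit corresponds to 10^(84.2/10) = 2.630e+08; subtracting the fixed part leaves 9.320e+07 for the pump, i.e. 79.69 dB.
Required insertion loss = 89.1 − 79.69 = 9.41 dB.

9.4 dB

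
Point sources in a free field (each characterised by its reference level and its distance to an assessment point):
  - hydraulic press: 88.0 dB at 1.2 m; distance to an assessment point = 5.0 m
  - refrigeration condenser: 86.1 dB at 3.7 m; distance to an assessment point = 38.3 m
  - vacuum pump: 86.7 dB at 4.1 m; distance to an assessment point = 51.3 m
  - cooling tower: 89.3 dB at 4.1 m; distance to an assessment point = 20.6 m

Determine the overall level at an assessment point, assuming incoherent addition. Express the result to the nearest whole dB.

79 dB

Propagate each source to the receiver with L = L_ref − 20·log₁₀(r/r_ref), then add intensities.
hydraulic press: 88.0 − 20·log₁₀(5.0/1.2) = 88.0 − 12.40 = 75.60 dB.
refrigeration condenser: 86.1 − 20·log₁₀(38.3/3.7) = 86.1 − 20.30 = 65.80 dB.
vacuum pump: 86.7 − 20·log₁₀(51.3/4.1) = 86.7 − 21.95 = 64.75 dB.
cooling tower: 89.3 − 20·log₁₀(20.6/4.1) = 89.3 − 14.02 = 75.28 dB.
Σ 10^(L/10) = 7.685e+07 → L_total = 10·log₁₀(7.685e+07) = 78.86 dB.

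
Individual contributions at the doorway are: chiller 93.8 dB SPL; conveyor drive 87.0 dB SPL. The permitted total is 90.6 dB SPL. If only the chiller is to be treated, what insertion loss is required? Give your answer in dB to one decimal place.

5.7 dB

The untreated sources together contribute 10^(87.0/10) = 5.012e+08, i.e. 87.00 dB SPL.
The limit corresponds to 10^(90.6/10) = 1.148e+09; subtracting the fixed part leaves 6.470e+08 for the chiller, i.e. 88.11 dB SPL.
So the chiller must be reduced from 93.8 to 88.11 dB SPL: IL = 5.69 dB.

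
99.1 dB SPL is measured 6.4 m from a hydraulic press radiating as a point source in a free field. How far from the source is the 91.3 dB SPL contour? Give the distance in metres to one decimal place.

15.7 m

Point-source spreading drops the level by 20·log₁₀(r₂/r₁); inverting, r₂/r₁ = 10^(ΔL/20).
r₂ = 6.4·10^((99.1−91.3)/20) = 6.4·10^(7.8/20) = 15.71 m.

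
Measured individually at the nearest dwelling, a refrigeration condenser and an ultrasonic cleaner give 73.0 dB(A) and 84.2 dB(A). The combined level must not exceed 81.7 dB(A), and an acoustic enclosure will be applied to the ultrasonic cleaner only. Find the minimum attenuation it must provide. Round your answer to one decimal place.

Everything except the ultrasonic cleaner sums to 10^(73.0/10) = 1.995e+07 in linear terms, 73.00 dB(A).
The limit corresponds to 10^(81.7/10) = 1.479e+08; subtracting the fixed part leaves 1.280e+08 for the ultrasonic cleaner, i.e. 81.07 dB(A).
Required insertion loss = 84.2 − 81.07 = 3.13 dB.

3.1 dB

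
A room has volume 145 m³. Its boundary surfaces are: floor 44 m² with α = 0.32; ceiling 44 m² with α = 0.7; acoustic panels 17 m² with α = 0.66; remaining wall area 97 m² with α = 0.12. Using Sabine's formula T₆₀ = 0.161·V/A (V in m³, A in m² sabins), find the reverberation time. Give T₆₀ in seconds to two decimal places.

Summing Sᵢαᵢ: 44·0.32 + 44·0.7 + 17·0.66 + 97·0.12 = 67.74 m².
T₆₀ = 0.161 × 145 / 67.74 = 0.345 s.

0.34 s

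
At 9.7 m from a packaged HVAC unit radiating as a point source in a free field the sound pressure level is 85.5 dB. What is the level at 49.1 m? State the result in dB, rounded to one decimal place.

Spherical spreading from a point source gives a 20·log₁₀(r₂/r₁) drop.
L₂ = 85.5 − 20·log₁₀(49.1/9.7) = 85.5 − 14.086 = 71.41 dB.

71.4 dB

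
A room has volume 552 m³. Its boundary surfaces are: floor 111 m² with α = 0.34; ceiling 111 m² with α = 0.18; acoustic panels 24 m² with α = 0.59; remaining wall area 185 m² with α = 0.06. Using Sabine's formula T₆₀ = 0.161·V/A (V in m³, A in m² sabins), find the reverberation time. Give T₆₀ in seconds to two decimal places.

A = Σ Sᵢαᵢ = 111·0.34 + 111·0.18 + 24·0.59 + 185·0.06 = 82.98 m².
T₆₀ = 0.161·V/A = 0.161·552/82.98 = 1.071 s.

1.07 s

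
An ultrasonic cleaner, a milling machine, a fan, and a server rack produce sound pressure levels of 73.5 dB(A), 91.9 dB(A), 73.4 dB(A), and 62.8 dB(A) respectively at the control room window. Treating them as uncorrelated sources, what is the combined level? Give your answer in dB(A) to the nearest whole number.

Incoherent sources combine by intensity addition: L_total = 10·log₁₀(Σ 10^(L_i/10)).
Σ 10^(L/10) = 10^(73.5/10) + 10^(91.9/10) + 10^(73.4/10) + 10^(62.8/10) = 1.595e+09.
L_total = 10·log₁₀(1.595e+09) = 92.03 dB(A).

92 dB(A)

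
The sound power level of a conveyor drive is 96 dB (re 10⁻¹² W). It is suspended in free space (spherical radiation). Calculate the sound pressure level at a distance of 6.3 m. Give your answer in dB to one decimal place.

Free-field spherical radiation: L_p = L_w − 10·log₁₀(4π·r²), r = 6.3 m.
4π·r² = 498.8 m², 10·log₁₀ of that is 26.979 dB.
L_p = 96 − 26.979 = 69.02 dB.

69.0 dB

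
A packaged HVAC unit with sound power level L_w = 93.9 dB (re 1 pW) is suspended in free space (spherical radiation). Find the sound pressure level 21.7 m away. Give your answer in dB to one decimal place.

Free-field spherical radiation: L_p = L_w − 10·log₁₀(4π·r²), r = 21.7 m.
4π·r² = 5917 m², 10·log₁₀ of that is 37.721 dB.
L_p = 93.9 − 37.721 = 56.18 dB.

56.2 dB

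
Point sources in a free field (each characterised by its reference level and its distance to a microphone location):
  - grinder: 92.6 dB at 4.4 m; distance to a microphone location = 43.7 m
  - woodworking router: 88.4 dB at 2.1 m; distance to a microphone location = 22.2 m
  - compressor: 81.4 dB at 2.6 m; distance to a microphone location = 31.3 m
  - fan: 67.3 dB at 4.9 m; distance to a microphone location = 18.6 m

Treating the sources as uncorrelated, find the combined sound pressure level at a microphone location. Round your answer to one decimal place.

First find each source's level at the receiver (point-source: −20·log₁₀(r/r_ref)), then combine on an intensity basis.
grinder: 92.6 − 20·log₁₀(43.7/4.4) = 92.6 − 19.94 = 72.66 dB.
woodworking router: 88.4 − 20·log₁₀(22.2/2.1) = 88.4 − 20.48 = 67.92 dB.
compressor: 81.4 − 20·log₁₀(31.3/2.6) = 81.4 − 21.61 = 59.79 dB.
fan: 67.3 − 20·log₁₀(18.6/4.9) = 67.3 − 11.59 = 55.71 dB.
Σ 10^(L/10) = 2.596e+07 → L_total = 10·log₁₀(2.596e+07) = 74.14 dB.

74.1 dB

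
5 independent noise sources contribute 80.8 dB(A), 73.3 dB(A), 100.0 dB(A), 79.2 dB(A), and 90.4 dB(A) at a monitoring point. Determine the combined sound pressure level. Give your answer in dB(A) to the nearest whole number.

101 dB(A)

Incoherent sources combine by intensity addition: L_total = 10·log₁₀(Σ 10^(L_i/10)).
Σ 10^(L/10) = 10^(80.8/10) + 10^(73.3/10) + 10^(100.0/10) + 10^(79.2/10) + 10^(90.4/10) = 1.132e+10.
L_total = 10·log₁₀(1.132e+10) = 100.54 dB(A).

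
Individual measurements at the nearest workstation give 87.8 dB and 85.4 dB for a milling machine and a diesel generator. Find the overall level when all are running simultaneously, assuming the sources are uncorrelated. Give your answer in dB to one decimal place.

Incoherent sources combine by intensity addition: L_total = 10·log₁₀(Σ 10^(L_i/10)).
Σ 10^(L/10) = 10^(87.8/10) + 10^(85.4/10) = 9.493e+08.
L_total = 10·log₁₀(9.493e+08) = 89.77 dB.

89.8 dB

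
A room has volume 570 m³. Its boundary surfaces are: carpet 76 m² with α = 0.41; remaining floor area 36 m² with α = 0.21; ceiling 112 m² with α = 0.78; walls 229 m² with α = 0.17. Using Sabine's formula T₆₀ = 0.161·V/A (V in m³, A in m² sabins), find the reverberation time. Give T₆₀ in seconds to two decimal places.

0.56 s

Total absorption A = 76·0.41 + 36·0.21 + 112·0.78 + 229·0.17 = 165.01 m² sabins.
T₆₀ = 0.161·V/A = 0.161·570/165.01 = 0.556 s.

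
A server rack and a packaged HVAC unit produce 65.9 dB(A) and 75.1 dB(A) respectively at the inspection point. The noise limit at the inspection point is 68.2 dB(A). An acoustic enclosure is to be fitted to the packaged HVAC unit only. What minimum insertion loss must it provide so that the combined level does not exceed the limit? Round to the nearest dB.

11 dB

The untreated sources together contribute 10^(65.9/10) = 3.890e+06, i.e. 65.90 dB(A).
The limit corresponds to 10^(68.2/10) = 6.607e+06; subtracting the fixed part leaves 2.716e+06 for the packaged HVAC unit, i.e. 64.34 dB(A).
So the packaged HVAC unit must be reduced from 75.1 to 64.34 dB(A): IL = 10.76 dB.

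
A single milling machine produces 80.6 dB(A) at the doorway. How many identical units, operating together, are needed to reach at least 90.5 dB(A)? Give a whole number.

The shortfall is 90.5 − 80.6 = 9.9 dB, and N units add 10·log₁₀ N, so need 10·log₁₀ N ≥ 9.9.
N ≥ 10^(9.9/10) = 9.772, so N = 10.

10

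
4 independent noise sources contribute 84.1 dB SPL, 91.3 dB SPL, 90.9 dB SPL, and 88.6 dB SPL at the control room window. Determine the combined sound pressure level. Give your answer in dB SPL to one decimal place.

95.5 dB SPL

Incoherent sources combine by intensity addition: L_total = 10·log₁₀(Σ 10^(L_i/10)).
Σ 10^(L/10) = 10^(84.1/10) + 10^(91.3/10) + 10^(90.9/10) + 10^(88.6/10) = 3.561e+09.
L_total = 10·log₁₀(3.561e+09) = 95.52 dB SPL.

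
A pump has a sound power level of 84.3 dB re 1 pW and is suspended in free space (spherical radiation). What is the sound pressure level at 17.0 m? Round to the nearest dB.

49 dB

Free-field spherical radiation: L_p = L_w − 10·log₁₀(4π·r²), r = 17.0 m.
4π·r² = 3632 m², 10·log₁₀ of that is 35.601 dB.
L_p = 84.3 − 35.601 = 48.70 dB.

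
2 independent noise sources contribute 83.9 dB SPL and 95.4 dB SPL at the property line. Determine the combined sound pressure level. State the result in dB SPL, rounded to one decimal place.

95.7 dB SPL

Incoherent sources combine by intensity addition: L_total = 10·log₁₀(Σ 10^(L_i/10)).
Σ 10^(L/10) = 10^(83.9/10) + 10^(95.4/10) = 3.713e+09.
L_total = 10·log₁₀(3.713e+09) = 95.70 dB SPL.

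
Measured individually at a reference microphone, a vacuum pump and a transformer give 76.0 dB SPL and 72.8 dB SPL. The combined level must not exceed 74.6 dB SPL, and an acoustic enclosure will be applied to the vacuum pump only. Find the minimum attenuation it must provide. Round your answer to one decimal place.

The untreated sources together contribute 10^(72.8/10) = 1.905e+07, i.e. 72.80 dB SPL.
The limit corresponds to 10^(74.6/10) = 2.884e+07; subtracting the fixed part leaves 9.786e+06 for the vacuum pump, i.e. 69.91 dB SPL.
Required insertion loss = 76.0 − 69.91 = 6.09 dB.

6.1 dB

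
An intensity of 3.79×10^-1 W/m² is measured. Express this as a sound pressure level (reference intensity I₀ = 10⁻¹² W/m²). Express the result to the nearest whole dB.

L = 10·log₁₀(I/I₀) = 10·log₁₀(3.79×10^-1/10⁻¹²) = 10·log₁₀(3.79×10^11).
L = 10·(0.5786 + 11) = 115.79 dB.

116 dB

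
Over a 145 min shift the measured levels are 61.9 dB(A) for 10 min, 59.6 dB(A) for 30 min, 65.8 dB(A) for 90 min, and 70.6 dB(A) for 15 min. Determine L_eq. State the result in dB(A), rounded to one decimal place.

The energy average is taken in the linear domain: L_eq = 10·log₁₀[(Σ tᵢ·10^(Lᵢ/10))/T], T = 145 min.
Σ tᵢ·10^(Lᵢ/10) = 10·10^(61.9/10) + 30·10^(59.6/10) + 90·10^(65.8/10) + 15·10^(70.6/10) = 5.572e+08.
L_eq = 10·log₁₀(5.572e+08/145) = 65.85 dB(A).

65.8 dB(A)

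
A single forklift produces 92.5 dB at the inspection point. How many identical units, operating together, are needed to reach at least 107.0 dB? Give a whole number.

29

Need L₁ + 10·log₁₀ N ≥ 107.0, i.e. log₁₀ N ≥ 1.45.
N ≥ 10^(14.5/10) = 28.184, so N = 29.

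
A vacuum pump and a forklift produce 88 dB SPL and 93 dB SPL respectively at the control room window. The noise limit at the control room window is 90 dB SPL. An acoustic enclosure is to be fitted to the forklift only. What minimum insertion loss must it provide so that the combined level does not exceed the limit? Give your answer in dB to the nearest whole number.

7 dB

Everything except the forklift sums to 10^(88/10) = 6.310e+08 in linear terms, 88.00 dB SPL.
To meet 90 dB SPL overall, the treated forklift may contribute at most 10^(90/10) − 6.310e+08 = 3.690e+08, i.e. 85.67 dB SPL.
So the forklift must be reduced from 93 to 85.67 dB SPL: IL = 7.33 dB.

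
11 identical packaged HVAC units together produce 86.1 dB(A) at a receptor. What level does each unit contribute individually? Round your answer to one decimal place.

For N identical incoherent sources L_total = L₁ + 10·log₁₀ N, so L₁ = 86.1 − 10·log₁₀(11) = 86.1 − 10.414.

75.7 dB(A)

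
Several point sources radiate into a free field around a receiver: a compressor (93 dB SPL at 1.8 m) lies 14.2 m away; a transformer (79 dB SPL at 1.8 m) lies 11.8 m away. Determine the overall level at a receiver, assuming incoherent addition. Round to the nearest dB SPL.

75 dB SPL

Apply inverse-square spreading to bring every level to the receiver, then sum 10^(L/10).
compressor: 93 − 20·log₁₀(14.2/1.8) = 93 − 17.94 = 75.06 dB SPL.
transformer: 79 − 20·log₁₀(11.8/1.8) = 79 − 16.33 = 62.67 dB SPL.
Σ 10^(L/10) = 3.391e+07 → L_total = 10·log₁₀(3.391e+07) = 75.30 dB SPL.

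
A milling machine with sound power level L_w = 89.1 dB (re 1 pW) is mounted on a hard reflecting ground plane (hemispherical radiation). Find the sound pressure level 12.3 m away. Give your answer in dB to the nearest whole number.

L_p = L_w − 10·log₁₀(2π·r²) with r = 12.3 m.
2π·r² = 950.6 m², 10·log₁₀ of that is 29.780 dB.
L_p = 89.1 − 29.780 = 59.32 dB.

59 dB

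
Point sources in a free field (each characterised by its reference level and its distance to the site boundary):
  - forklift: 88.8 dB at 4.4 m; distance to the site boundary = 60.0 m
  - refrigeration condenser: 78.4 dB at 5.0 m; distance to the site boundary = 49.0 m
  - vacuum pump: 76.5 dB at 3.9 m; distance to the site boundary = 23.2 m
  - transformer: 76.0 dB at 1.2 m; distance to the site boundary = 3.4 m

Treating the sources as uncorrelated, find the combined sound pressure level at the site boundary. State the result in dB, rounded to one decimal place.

Propagate each source to the receiver with L = L_ref − 20·log₁₀(r/r_ref), then add intensities.
forklift: 88.8 − 20·log₁₀(60.0/4.4) = 88.8 − 22.69 = 66.11 dB.
refrigeration condenser: 78.4 − 20·log₁₀(49.0/5.0) = 78.4 − 19.82 = 58.58 dB.
vacuum pump: 76.5 − 20·log₁₀(23.2/3.9) = 76.5 − 15.49 = 61.01 dB.
transformer: 76.0 − 20·log₁₀(3.4/1.2) = 76.0 − 9.05 = 66.95 dB.
Σ 10^(L/10) = 1.102e+07 → L_total = 10·log₁₀(1.102e+07) = 70.42 dB.

70.4 dB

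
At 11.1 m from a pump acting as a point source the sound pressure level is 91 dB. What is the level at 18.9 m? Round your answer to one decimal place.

Spherical spreading from a point source gives a 20·log₁₀(r₂/r₁) drop.
L₂ = 91 − 20·log₁₀(18.9/11.1) = 91 − 4.623 = 86.38 dB.

86.4 dB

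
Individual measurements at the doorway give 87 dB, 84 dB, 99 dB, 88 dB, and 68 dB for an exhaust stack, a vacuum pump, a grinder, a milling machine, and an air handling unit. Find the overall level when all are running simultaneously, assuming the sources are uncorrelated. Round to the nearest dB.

100 dB

Incoherent sources combine by intensity addition: L_total = 10·log₁₀(Σ 10^(L_i/10)).
Σ 10^(L/10) = 10^(87/10) + 10^(84/10) + 10^(99/10) + 10^(88/10) + 10^(68/10) = 9.333e+09.
L_total = 10·log₁₀(9.333e+09) = 99.70 dB.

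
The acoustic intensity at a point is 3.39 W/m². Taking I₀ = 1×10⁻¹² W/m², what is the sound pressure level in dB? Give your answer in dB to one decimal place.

Dividing by I₀ shifts the exponent by 12: I/I₀ = 3.39×10^12.
L = 10·(0.5302 + 12) = 125.30 dB.

125.3 dB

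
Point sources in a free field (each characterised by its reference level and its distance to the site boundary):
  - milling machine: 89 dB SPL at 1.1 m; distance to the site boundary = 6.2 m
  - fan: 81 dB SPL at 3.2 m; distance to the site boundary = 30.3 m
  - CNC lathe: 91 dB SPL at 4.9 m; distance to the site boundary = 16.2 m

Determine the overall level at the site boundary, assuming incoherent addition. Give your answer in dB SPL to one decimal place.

81.5 dB SPL

First find each source's level at the receiver (point-source: −20·log₁₀(r/r_ref)), then combine on an intensity basis.
milling machine: 89 − 20·log₁₀(6.2/1.1) = 89 − 15.02 = 73.98 dB SPL.
fan: 81 − 20·log₁₀(30.3/3.2) = 81 − 19.53 = 61.47 dB SPL.
CNC lathe: 91 − 20·log₁₀(16.2/4.9) = 91 − 10.39 = 80.61 dB SPL.
Σ 10^(L/10) = 1.416e+08 → L_total = 10·log₁₀(1.416e+08) = 81.51 dB SPL.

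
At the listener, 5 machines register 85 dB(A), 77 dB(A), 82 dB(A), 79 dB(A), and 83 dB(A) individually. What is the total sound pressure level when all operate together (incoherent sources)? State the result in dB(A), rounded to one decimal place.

Incoherent sources combine by intensity addition: L_total = 10·log₁₀(Σ 10^(L_i/10)).
Σ 10^(L/10) = 10^(85/10) + 10^(77/10) + 10^(82/10) + 10^(79/10) + 10^(83/10) = 8.038e+08.
L_total = 10·log₁₀(8.038e+08) = 89.05 dB(A).

89.1 dB(A)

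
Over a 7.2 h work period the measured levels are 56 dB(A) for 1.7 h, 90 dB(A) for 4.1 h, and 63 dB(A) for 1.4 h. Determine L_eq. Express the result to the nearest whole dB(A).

The energy average is taken in the linear domain: L_eq = 10·log₁₀[(Σ tᵢ·10^(Lᵢ/10))/T], T = 7.2 h.
Σ tᵢ·10^(Lᵢ/10) = 1.7·10^(56/10) + 4.1·10^(90/10) + 1.4·10^(63/10) = 4.103e+09.
L_eq = 10·log₁₀(4.103e+09/7.2) = 87.56 dB(A).

88 dB(A)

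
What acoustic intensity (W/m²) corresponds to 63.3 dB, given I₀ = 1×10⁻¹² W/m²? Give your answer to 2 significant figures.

I = I₀·10^(L/10) = 10⁻¹² × 10^(63.3/10) = 10^(-5.670).

2.1e-06 W/m²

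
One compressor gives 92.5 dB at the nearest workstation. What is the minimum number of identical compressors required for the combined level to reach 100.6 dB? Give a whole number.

N identical sources give L₁ + 10·log₁₀ N, so require 10·log₁₀ N ≥ 100.6 − 92.5 = 8.1 dB.
N ≥ 10^(8.1/10) = 6.457, so N = 7.

7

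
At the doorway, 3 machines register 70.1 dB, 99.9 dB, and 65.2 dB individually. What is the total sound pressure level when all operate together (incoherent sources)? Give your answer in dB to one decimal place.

99.9 dB

Incoherent sources combine by intensity addition: L_total = 10·log₁₀(Σ 10^(L_i/10)).
Σ 10^(L/10) = 10^(70.1/10) + 10^(99.9/10) + 10^(65.2/10) = 9.786e+09.
L_total = 10·log₁₀(9.786e+09) = 99.91 dB.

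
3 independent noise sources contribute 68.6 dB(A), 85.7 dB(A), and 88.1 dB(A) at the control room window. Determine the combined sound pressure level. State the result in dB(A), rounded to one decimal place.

For uncorrelated sources the intensities add, so convert each level to linear form, sum, and take 10·log₁₀ of the total.
Σ 10^(L/10) = 10^(68.6/10) + 10^(85.7/10) + 10^(88.1/10) = 1.024e+09.
L_total = 10·log₁₀(1.024e+09) = 90.10 dB(A).

90.1 dB(A)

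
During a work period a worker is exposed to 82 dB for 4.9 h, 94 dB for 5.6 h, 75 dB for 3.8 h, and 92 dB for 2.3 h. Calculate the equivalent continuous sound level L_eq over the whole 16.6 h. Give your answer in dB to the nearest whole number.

Weight each interval's intensity by its duration and average over T = 16.6 h:
Σ tᵢ·10^(Lᵢ/10) = 4.9·10^(82/10) + 5.6·10^(94/10) + 3.8·10^(75/10) + 2.3·10^(92/10) = 1.861e+10.
L_eq = 10·log₁₀(1.861e+10/16.6) = 90.50 dB.

90 dB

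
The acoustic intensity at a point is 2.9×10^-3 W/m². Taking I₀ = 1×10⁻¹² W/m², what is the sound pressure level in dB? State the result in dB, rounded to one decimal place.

Dividing by I₀ shifts the exponent by 12: I/I₀ = 2.9×10^9.
L = 10·(0.4624 + 9) = 94.62 dB.

94.6 dB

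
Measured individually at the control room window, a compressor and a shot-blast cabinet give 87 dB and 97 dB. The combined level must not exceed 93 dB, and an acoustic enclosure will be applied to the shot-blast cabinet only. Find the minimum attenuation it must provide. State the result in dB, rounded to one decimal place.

5.3 dB

The untreated sources together contribute 10^(87/10) = 5.012e+08, i.e. 87.00 dB.
To meet 93 dB overall, the treated shot-blast cabinet may contribute at most 10^(93/10) − 5.012e+08 = 1.494e+09, i.e. 91.74 dB.
Required insertion loss = 97 − 91.74 = 5.26 dB.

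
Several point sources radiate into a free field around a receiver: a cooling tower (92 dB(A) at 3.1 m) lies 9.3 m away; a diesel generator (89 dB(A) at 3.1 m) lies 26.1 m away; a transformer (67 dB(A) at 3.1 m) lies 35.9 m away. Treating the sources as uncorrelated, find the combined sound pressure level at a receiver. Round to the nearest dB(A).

83 dB(A)

First find each source's level at the receiver (point-source: −20·log₁₀(r/r_ref)), then combine on an intensity basis.
cooling tower: 92 − 20·log₁₀(9.3/3.1) = 92 − 9.54 = 82.46 dB(A).
diesel generator: 89 − 20·log₁₀(26.1/3.1) = 89 − 18.51 = 70.49 dB(A).
transformer: 67 − 20·log₁₀(35.9/3.1) = 67 − 21.27 = 45.73 dB(A).
Σ 10^(L/10) = 1.873e+08 → L_total = 10·log₁₀(1.873e+08) = 82.73 dB(A).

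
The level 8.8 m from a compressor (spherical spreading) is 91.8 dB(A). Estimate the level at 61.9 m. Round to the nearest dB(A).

75 dB(A)

For a point source, L₂ = L₁ − 20·log₁₀(r₂/r₁).
L₂ = 91.8 − 20·log₁₀(61.9/8.8) = 91.8 − 16.944 = 74.86 dB(A).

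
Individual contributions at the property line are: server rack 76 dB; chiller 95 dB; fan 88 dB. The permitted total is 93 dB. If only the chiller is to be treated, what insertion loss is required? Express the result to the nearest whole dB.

4 dB

Everything except the chiller sums to 10^(76/10) + 10^(88/10) = 6.708e+08 in linear terms, 88.27 dB.
The limit corresponds to 10^(93/10) = 1.995e+09; subtracting the fixed part leaves 1.324e+09 for the chiller, i.e. 91.22 dB.
Required insertion loss = 95 − 91.22 = 3.78 dB.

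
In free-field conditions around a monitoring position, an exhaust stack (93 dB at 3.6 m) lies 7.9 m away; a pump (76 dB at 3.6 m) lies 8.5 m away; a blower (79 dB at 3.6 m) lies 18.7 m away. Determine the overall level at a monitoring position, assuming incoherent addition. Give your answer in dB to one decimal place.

86.3 dB

First find each source's level at the receiver (point-source: −20·log₁₀(r/r_ref)), then combine on an intensity basis.
exhaust stack: 93 − 20·log₁₀(7.9/3.6) = 93 − 6.83 = 86.17 dB.
pump: 76 − 20·log₁₀(8.5/3.6) = 76 − 7.46 = 68.54 dB.
blower: 79 − 20·log₁₀(18.7/3.6) = 79 − 14.31 = 64.69 dB.
Σ 10^(L/10) = 4.244e+08 → L_total = 10·log₁₀(4.244e+08) = 86.28 dB.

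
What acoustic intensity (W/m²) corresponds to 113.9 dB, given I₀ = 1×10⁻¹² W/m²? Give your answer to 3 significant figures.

0.245 W/m²

L = 10·log₁₀(I/I₀) ⇒ I = I₀·10^(L/10) = 10⁻¹² × 10^11.39.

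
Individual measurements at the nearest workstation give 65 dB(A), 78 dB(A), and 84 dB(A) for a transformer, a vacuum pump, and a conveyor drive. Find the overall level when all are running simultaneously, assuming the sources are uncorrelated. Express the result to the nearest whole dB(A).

Incoherent sources combine by intensity addition: L_total = 10·log₁₀(Σ 10^(L_i/10)).
Σ 10^(L/10) = 10^(65/10) + 10^(78/10) + 10^(84/10) = 3.174e+08.
L_total = 10·log₁₀(3.174e+08) = 85.02 dB(A).

85 dB(A)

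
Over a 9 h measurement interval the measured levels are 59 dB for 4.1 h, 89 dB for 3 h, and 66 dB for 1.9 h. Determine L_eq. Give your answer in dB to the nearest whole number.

84 dB

Weight each interval's intensity by its duration and average over T = 9 h:
Σ tᵢ·10^(Lᵢ/10) = 4.1·10^(59/10) + 3·10^(89/10) + 1.9·10^(66/10) = 2.394e+09.
L_eq = 10·log₁₀(2.394e+09/9) = 84.25 dB.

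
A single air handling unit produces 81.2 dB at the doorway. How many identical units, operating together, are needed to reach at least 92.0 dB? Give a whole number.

13

Need L₁ + 10·log₁₀ N ≥ 92.0, i.e. log₁₀ N ≥ 1.08.
N ≥ 10^(10.8/10) = 12.023, so N = 13.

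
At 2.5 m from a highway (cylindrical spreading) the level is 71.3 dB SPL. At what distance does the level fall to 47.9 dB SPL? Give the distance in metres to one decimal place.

546.9 m

Line-source spreading drops the level by 10·log₁₀(r₂/r₁); inverting, r₂/r₁ = 10^(ΔL/10).
r₂ = 2.5·10^((71.3−47.9)/10) = 2.5·10^(23.4/10) = 546.94 m.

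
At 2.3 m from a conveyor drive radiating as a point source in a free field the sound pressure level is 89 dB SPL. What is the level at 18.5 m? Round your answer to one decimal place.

Point-source attenuation: ΔL = 20·log₁₀(r₂/r₁) = 20·log₁₀(18.5/2.3) = 18.109 dB.
L₂ = 89 − 20·log₁₀(18.5/2.3) = 89 − 18.109 = 70.89 dB SPL.

70.9 dB SPL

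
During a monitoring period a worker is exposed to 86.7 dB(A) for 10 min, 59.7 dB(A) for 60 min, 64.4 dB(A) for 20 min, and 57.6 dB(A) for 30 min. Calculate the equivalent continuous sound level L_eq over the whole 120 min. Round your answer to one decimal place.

76.0 dB(A)

Weight each interval's intensity by its duration and average over T = 120 min:
Σ tᵢ·10^(Lᵢ/10) = 10·10^(86.7/10) + 60·10^(59.7/10) + 20·10^(64.4/10) + 30·10^(57.6/10) = 4.806e+09.
L_eq = 10·log₁₀(4.806e+09/120) = 76.03 dB(A).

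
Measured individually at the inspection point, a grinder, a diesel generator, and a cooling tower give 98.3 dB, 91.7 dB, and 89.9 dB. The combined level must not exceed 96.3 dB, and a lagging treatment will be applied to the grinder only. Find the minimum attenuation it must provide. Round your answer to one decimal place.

5.7 dB

Fixed contribution from the other sources: Σ 10^(L/10) = 10^(91.7/10) + 10^(89.9/10) = 2.456e+09 (93.90 dB).
The limit corresponds to 10^(96.3/10) = 4.266e+09; subtracting the fixed part leaves 1.809e+09 for the grinder, i.e. 92.58 dB.
So the grinder must be reduced from 98.3 to 92.58 dB: IL = 5.72 dB.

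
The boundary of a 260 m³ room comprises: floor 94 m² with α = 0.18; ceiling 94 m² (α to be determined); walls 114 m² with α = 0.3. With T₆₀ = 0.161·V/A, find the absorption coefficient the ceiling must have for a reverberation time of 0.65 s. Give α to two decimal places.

A = 0.161·V/T₆₀ = 0.161·260/0.65 = 64.40 m² sabins.
Absorption from the other surfaces = 94·0.18 + 114·0.3 = 51.12 m², so the ceiling must supply 13.28 m² over 94 m².
α = 13.28/94 = 0.141.

0.14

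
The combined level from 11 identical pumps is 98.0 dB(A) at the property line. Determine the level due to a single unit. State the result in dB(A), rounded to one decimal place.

11 equal contributions raise the level by 10·log₁₀ 11 = 10.414 dB, so each unit alone gives 98.0 − 10.414.

87.6 dB(A)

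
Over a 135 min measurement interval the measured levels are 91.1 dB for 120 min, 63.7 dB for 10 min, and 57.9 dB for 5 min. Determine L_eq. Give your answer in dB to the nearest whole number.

The energy average is taken in the linear domain: L_eq = 10·log₁₀[(Σ tᵢ·10^(Lᵢ/10))/T], T = 135 min.
Σ tᵢ·10^(Lᵢ/10) = 120·10^(91.1/10) + 10·10^(63.7/10) + 5·10^(57.9/10) = 1.546e+11.
L_eq = 10·log₁₀(1.546e+11/135) = 90.59 dB.

91 dB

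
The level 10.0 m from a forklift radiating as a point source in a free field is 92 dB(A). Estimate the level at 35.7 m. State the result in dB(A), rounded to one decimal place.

80.9 dB(A)

Point-source attenuation: ΔL = 20·log₁₀(r₂/r₁) = 20·log₁₀(35.7/10.0) = 11.053 dB.
L₂ = 92 − 20·log₁₀(35.7/10.0) = 92 − 11.053 = 80.95 dB(A).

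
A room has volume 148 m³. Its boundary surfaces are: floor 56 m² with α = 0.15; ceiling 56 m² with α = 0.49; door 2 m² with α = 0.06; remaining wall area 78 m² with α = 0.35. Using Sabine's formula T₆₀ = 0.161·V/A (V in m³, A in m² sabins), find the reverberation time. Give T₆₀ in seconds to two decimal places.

Total absorption A = 56·0.15 + 56·0.49 + 2·0.06 + 78·0.35 = 63.26 m² sabins.
T₆₀ = 0.161·V/A = 0.161·148/63.26 = 0.377 s.

0.38 s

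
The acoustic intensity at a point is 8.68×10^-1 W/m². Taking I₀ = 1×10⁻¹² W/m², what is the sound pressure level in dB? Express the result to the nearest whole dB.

Dividing by I₀ shifts the exponent by 12: I/I₀ = 8.68×10^11.
L = 10·(0.9385 + 11) = 119.39 dB.

119 dB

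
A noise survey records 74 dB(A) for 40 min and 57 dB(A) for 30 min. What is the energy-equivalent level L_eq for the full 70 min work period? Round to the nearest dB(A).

The energy average is taken in the linear domain: L_eq = 10·log₁₀[(Σ tᵢ·10^(Lᵢ/10))/T], T = 70 min.
Σ tᵢ·10^(Lᵢ/10) = 40·10^(74/10) + 30·10^(57/10) = 1.020e+09.
L_eq = 10·log₁₀(1.020e+09/70) = 71.63 dB(A).

72 dB(A)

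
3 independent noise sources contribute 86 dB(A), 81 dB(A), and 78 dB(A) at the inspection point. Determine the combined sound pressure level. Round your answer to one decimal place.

Incoherent sources combine by intensity addition: L_total = 10·log₁₀(Σ 10^(L_i/10)).
Σ 10^(L/10) = 10^(86/10) + 10^(81/10) + 10^(78/10) = 5.871e+08.
L_total = 10·log₁₀(5.871e+08) = 87.69 dB(A).

87.7 dB(A)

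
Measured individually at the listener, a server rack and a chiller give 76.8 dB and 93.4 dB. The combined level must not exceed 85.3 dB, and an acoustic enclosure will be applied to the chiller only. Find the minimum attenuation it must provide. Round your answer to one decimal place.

8.8 dB

Everything except the chiller sums to 10^(76.8/10) = 4.786e+07 in linear terms, 76.80 dB.
The limit corresponds to 10^(85.3/10) = 3.388e+08; subtracting the fixed part leaves 2.910e+08 for the chiller, i.e. 84.64 dB.
So the chiller must be reduced from 93.4 to 84.64 dB: IL = 8.76 dB.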